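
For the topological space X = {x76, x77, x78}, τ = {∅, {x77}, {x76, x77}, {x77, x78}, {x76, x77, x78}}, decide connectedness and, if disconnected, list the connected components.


(X, τ) is connected.

Find clopen sets (U ∈ τ with X ∖ U ∈ τ):
  U = ∅, X ∖ U = {x76, x77, x78} — both open, so U is clopen.
  U = {x76, x77, x78}, X ∖ U = ∅ — both open, so U is clopen.
Only trivial clopens (∅ and X) exist, so (X, τ) is connected.
Compute connected components by grouping points that agree on all clopens:
  component: {x76, x77, x78}


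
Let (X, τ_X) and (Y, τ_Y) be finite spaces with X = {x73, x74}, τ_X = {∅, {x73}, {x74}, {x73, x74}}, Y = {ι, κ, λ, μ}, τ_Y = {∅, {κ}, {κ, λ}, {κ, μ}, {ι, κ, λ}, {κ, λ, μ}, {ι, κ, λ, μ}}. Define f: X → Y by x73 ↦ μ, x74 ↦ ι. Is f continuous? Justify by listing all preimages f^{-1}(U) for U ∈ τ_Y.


f IS continuous.

Compute f^{-1}(U) for each U ∈ τ_Y:
  U = ∅: f^{-1}(U) = ∅ ∈ τ_X ✓.
  U = {κ}: f^{-1}(U) = ∅ ∈ τ_X ✓.
  U = {κ, λ}: f^{-1}(U) = ∅ ∈ τ_X ✓.
  U = {κ, μ}: f^{-1}(U) = {x73} ∈ τ_X ✓.
  U = {ι, κ, λ}: f^{-1}(U) = {x74} ∈ τ_X ✓.
  U = {κ, λ, μ}: f^{-1}(U) = {x73} ∈ τ_X ✓.
  U = {ι, κ, λ, μ}: f^{-1}(U) = {x73, x74} ∈ τ_X ✓.
Every preimage lies in τ_X, so f IS continuous.


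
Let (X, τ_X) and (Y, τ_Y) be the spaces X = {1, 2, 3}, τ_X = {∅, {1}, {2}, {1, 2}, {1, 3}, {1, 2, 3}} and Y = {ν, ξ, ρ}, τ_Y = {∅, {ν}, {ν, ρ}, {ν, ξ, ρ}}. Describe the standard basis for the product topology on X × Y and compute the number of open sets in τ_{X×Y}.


Basis B = {∅ × ∅, {1} × {ν}, {2} × {ν}, {1} × {ν, ρ}, {1, 2} × {ν}, {1, 3} × {ν}, {2} × {ν, ρ}, {1} × {ν, ξ, ρ}, {1, 2, 3} × {ν}, {2} × {ν, ξ, ρ}, {1, 2} × {ν, ρ}, {1, 3} × {ν, ρ}, {1, 2} × {ν, ξ, ρ}, {1, 3} × {ν, ξ, ρ}, {1, 2, 3} × {ν, ρ}, {1, 2, 3} × {ν, ξ, ρ}}; |τ_{X×Y}| = 40.

Enumerate products U × V with U ∈ τ_X, V ∈ τ_Y (deduplicated):
  ∅ × ∅ = {} (∅)
  {1} × {ν} = {(1,ν)}
  {2} × {ν} = {(2,ν)}
  {1} × {ν, ρ} = {(1,ν), (1,ρ)}
  {1, 2} × {ν} = {(1,ν), (2,ν)}
  {1, 3} × {ν} = {(1,ν), (3,ν)}
  {2} × {ν, ρ} = {(2,ν), (2,ρ)}
  {1} × {ν, ξ, ρ} = {(1,ν), (1,ξ), (1,ρ)}
  {1, 2, 3} × {ν} = {(1,ν), (2,ν), (3,ν)}
  {2} × {ν, ξ, ρ} = {(2,ν), (2,ξ), (2,ρ)}
  {1, 2} × {ν, ρ} = {(1,ν), (1,ρ), (2,ν), (2,ρ)}
  {1, 3} × {ν, ρ} = {(1,ν), (1,ρ), (3,ν), (3,ρ)}
  {1, 2} × {ν, ξ, ρ} = {(1,ν), (1,ξ), (1,ρ), (2,ν), (2,ξ), (2,ρ)}
  {1, 3} × {ν, ξ, ρ} = {(1,ν), (1,ξ), (1,ρ), (3,ν), (3,ξ), (3,ρ)}
  {1, 2, 3} × {ν, ρ} = {(1,ν), (1,ρ), (2,ν), (2,ρ), (3,ν), (3,ρ)}
  {1, 2, 3} × {ν, ξ, ρ} = {(1,ν), (1,ξ), (1,ρ), (2,ν), (2,ξ), (2,ρ), (3,ν), (3,ξ), (3,ρ)}
These 16 distinct sets form the basis B.
Close under arbitrary unions to get τ_{X×Y}; counting gives |τ_{X×Y}| = 40.


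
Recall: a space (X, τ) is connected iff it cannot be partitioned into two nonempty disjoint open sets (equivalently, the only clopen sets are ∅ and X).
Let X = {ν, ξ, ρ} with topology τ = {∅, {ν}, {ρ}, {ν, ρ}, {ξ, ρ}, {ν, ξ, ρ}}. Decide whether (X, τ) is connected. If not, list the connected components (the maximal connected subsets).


(X, τ) is disconnected; components = [{ν}, {ξ, ρ}].

Find clopen sets (U ∈ τ with X ∖ U ∈ τ):
  U = ∅, X ∖ U = {ν, ξ, ρ} — both open, so U is clopen.
  U = {ν}, X ∖ U = {ξ, ρ} — both open, so U is clopen.
  U = {ξ, ρ}, X ∖ U = {ν} — both open, so U is clopen.
  U = {ν, ξ, ρ}, X ∖ U = ∅ — both open, so U is clopen.
Nontrivial clopen(s) exist: e.g. {ξ, ρ}. So (X, τ) is disconnected.
Compute connected components by grouping points that agree on all clopens:
  component: {ν}
  component: {ξ, ρ}


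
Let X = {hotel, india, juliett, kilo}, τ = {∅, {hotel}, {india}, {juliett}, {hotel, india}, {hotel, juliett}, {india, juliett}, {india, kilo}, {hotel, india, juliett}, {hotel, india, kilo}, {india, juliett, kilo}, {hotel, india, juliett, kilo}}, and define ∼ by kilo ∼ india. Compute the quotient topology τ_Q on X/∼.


X/∼ = {[hotel], [india=kilo], [juliett]}; |τ_Q| = 8.

Equivalence classes: [hotel], [india=kilo], [juliett].
Quotient map π: X → X/∼ sends hotel ↦ [hotel], india ↦ [india=kilo], juliett ↦ [juliett], kilo ↦ [india=kilo].
For each subset V ⊆ X/∼, compute π^{-1}(V) ⊆ X and check whether π^{-1}(V) ∈ τ. V is open in τ_Q iff π^{-1}(V) ∈ τ.
  V = {}: π^{-1}(V) = ∅ ∈ τ ✓.
  V = {[hotel]}: π^{-1}(V) = {hotel} ∈ τ ✓.
  V = {[india=kilo]}: π^{-1}(V) = {india, kilo} ∈ τ ✓.
  V = {[hotel], [india=kilo]}: π^{-1}(V) = {hotel, india, kilo} ∈ τ ✓.
  V = {[juliett]}: π^{-1}(V) = {juliett} ∈ τ ✓.
  V = {[hotel], [juliett]}: π^{-1}(V) = {hotel, juliett} ∈ τ ✓.
  V = {[india=kilo], [juliett]}: π^{-1}(V) = {india, juliett, kilo} ∈ τ ✓.
  V = {[hotel], [india=kilo], [juliett]}: π^{-1}(V) = {hotel, india, juliett, kilo} ∈ τ ✓.
Open sets in the quotient: τ_Q = {{}, {[hotel]}, {[india=kilo]}, {[hotel], [india=kilo]}, {[juliett]}, {[hotel], [juliett]}, {[india=kilo], [juliett]}, {[hotel], [india=kilo], [juliett]}} (8 elements).


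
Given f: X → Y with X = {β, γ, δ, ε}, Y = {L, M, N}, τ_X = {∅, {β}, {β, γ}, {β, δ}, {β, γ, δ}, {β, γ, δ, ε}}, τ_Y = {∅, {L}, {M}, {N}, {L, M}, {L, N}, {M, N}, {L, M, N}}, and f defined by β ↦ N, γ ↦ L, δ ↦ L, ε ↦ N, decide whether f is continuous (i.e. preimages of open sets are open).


f is NOT continuous.

Compute f^{-1}(U) for each U ∈ τ_Y:
  U = ∅: f^{-1}(U) = ∅ ∈ τ_X ✓.
  U = {L}: f^{-1}(U) = {γ, δ} ∉ τ_X ✗.
  U = {M}: f^{-1}(U) = ∅ ∈ τ_X ✓.
  U = {N}: f^{-1}(U) = {β, ε} ∉ τ_X ✗.
  U = {L, M}: f^{-1}(U) = {γ, δ} ∉ τ_X ✗.
  U = {L, N}: f^{-1}(U) = {β, γ, δ, ε} ∈ τ_X ✓.
  U = {M, N}: f^{-1}(U) = {β, ε} ∉ τ_X ✗.
  U = {L, M, N}: f^{-1}(U) = {β, γ, δ, ε} ∈ τ_X ✓.
Found U = {L} with f^{-1}(U) = {γ, δ} not in τ_X. Therefore f is NOT continuous.


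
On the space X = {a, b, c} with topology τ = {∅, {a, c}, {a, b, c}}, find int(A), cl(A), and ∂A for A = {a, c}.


int(A) = {a, c}, cl(A) = {a, b, c}, ∂A = {b}.

Closed sets in (X, τ) are complements of opens:
  closed(X, τ) = {∅, {b}, {a, b, c}}.
int(A) = ⋃ {U ∈ τ : U ⊆ A}. Opens contained in A: ∅, {a, c}.
Taking the union of these: int(A) = {a, c}.
cl(A) = ⋂ {C closed : A ⊆ C}. Closed sets containing A: {a, b, c}.
Intersecting these: cl(A) = {a, b, c}.
∂A = cl(A) ∖ int(A) = {a, b, c} ∖ {a, c} = {b}.


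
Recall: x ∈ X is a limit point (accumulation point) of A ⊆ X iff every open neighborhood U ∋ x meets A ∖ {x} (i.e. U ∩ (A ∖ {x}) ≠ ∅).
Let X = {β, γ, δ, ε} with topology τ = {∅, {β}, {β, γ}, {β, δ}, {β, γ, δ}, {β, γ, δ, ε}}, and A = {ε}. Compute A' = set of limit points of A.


A' = ∅

For each x ∈ X, list the open sets U ∈ τ with x ∈ U, then check whether U ∩ (A ∖ {x}) ≠ ∅ for every such U.
  x = β: open {β} ∋ x has {β} ∩ (A ∖ {β}) = ∅, so x is NOT a limit point.
  x = γ: open {β, γ} ∋ x has {β, γ} ∩ (A ∖ {γ}) = ∅, so x is NOT a limit point.
  x = δ: open {β, δ} ∋ x has {β, δ} ∩ (A ∖ {δ}) = ∅, so x is NOT a limit point.
  x = ε: open {β, γ, δ, ε} ∋ x has {β, γ, δ, ε} ∩ (A ∖ {ε}) = ∅, so x is NOT a limit point.
Collecting: A' = ∅.


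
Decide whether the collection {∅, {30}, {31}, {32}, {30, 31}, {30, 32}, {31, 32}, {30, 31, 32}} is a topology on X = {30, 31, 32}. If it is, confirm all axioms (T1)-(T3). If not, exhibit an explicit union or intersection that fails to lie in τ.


τ IS a topology on X.

Axiom (T1): ∅ ∈ τ? Yes; X ∈ τ? Yes.
Axiom (T2/T3): check pairwise unions and intersections of members of τ.
All pairwise intersections and unions checked — each lies in τ. Therefore τ satisfies (T1), (T2), (T3): it IS a topology on X.


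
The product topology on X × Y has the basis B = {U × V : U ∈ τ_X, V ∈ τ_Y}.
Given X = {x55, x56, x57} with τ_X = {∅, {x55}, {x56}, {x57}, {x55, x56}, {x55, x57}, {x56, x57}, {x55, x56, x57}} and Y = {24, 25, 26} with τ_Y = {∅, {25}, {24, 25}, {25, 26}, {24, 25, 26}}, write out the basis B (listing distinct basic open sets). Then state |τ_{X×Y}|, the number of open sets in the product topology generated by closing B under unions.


Basis B = {∅ × ∅, {x55} × {25}, {x56} × {25}, {x57} × {25}, {x55} × {24, 25}, {x55} × {25, 26}, {x55, x56} × {25}, {x55, x57} × {25}, {x56} × {24, 25}, {x56} × {25, 26}, {x56, x57} × {25}, {x57} × {24, 25}, {x57} × {25, 26}, {x55} × {24, 25, 26}, {x55, x56, x57} × {25}, {x56} × {24, 25, 26}, {x57} × {24, 25, 26}, {x55, x56} × {24, 25}, {x55, x57} × {24, 25}, {x55, x56} × {25, 26}, {x55, x57} × {25, 26}, {x56, x57} × {24, 25}, {x56, x57} × {25, 26}, {x55, x56} × {24, 25, 26}, {x55, x57} × {24, 25, 26}, {x55, x56, x57} × {24, 25}, {x55, x56, x57} × {25, 26}, {x56, x57} × {24, 25, 26}, {x55, x56, x57} × {24, 25, 26}}; |τ_{X×Y}| = 125.

Enumerate products U × V with U ∈ τ_X, V ∈ τ_Y (deduplicated):
  ∅ × ∅ = {} (∅)
  {x55} × {25} = {(x55,25)}
  {x56} × {25} = {(x56,25)}
  {x57} × {25} = {(x57,25)}
  {x55} × {24, 25} = {(x55,24), (x55,25)}
  {x55} × {25, 26} = {(x55,25), (x55,26)}
  {x55, x56} × {25} = {(x55,25), (x56,25)}
  {x55, x57} × {25} = {(x55,25), (x57,25)}
  {x56} × {24, 25} = {(x56,24), (x56,25)}
  {x56} × {25, 26} = {(x56,25), (x56,26)}
  {x56, x57} × {25} = {(x56,25), (x57,25)}
  {x57} × {24, 25} = {(x57,24), (x57,25)}
  {x57} × {25, 26} = {(x57,25), (x57,26)}
  {x55} × {24, 25, 26} = {(x55,24), (x55,25), (x55,26)}
  {x55, x56, x57} × {25} = {(x55,25), (x56,25), (x57,25)}
  {x56} × {24, 25, 26} = {(x56,24), (x56,25), (x56,26)}
  {x57} × {24, 25, 26} = {(x57,24), (x57,25), (x57,26)}
  {x55, x56} × {24, 25} = {(x55,24), (x55,25), (x56,24), (x56,25)}
  {x55, x57} × {24, 25} = {(x55,24), (x55,25), (x57,24), (x57,25)}
  {x55, x56} × {25, 26} = {(x55,25), (x55,26), (x56,25), (x56,26)}
  {x55, x57} × {25, 26} = {(x55,25), (x55,26), (x57,25), (x57,26)}
  {x56, x57} × {24, 25} = {(x56,24), (x56,25), (x57,24), (x57,25)}
  {x56, x57} × {25, 26} = {(x56,25), (x56,26), (x57,25), (x57,26)}
  {x55, x56} × {24, 25, 26} = {(x55,24), (x55,25), (x55,26), (x56,24), (x56,25), (x56,26)}
  {x55, x57} × {24, 25, 26} = {(x55,24), (x55,25), (x55,26), (x57,24), (x57,25), (x57,26)}
  {x55, x56, x57} × {24, 25} = {(x55,24), (x55,25), (x56,24), (x56,25), (x57,24), (x57,25)}
  {x55, x56, x57} × {25, 26} = {(x55,25), (x55,26), (x56,25), (x56,26), (x57,25), (x57,26)}
  {x56, x57} × {24, 25, 26} = {(x56,24), (x56,25), (x56,26), (x57,24), (x57,25), (x57,26)}
  {x55, x56, x57} × {24, 25, 26} = {(x55,24), (x55,25), (x55,26), (x56,24), (x56,25), (x56,26), (x57,24), (x57,25), (x57,26)}
These 29 distinct sets form the basis B.
Close under arbitrary unions to get τ_{X×Y}; counting gives |τ_{X×Y}| = 125.


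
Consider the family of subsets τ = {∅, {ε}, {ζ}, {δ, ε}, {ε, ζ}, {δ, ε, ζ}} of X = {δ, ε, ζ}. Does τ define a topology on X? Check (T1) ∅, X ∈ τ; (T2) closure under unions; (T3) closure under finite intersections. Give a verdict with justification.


τ IS a topology on X.

Axiom (T1): ∅ ∈ τ? Yes; X ∈ τ? Yes.
Axiom (T2/T3): check pairwise unions and intersections of members of τ.
All pairwise intersections and unions checked — each lies in τ. Therefore τ satisfies (T1), (T2), (T3): it IS a topology on X.


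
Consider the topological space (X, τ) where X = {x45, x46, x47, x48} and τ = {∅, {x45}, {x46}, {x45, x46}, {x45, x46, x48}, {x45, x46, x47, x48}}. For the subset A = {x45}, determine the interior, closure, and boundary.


int(A) = {x45}, cl(A) = {x45, x47, x48}, ∂A = {x47, x48}.

Closed sets in (X, τ) are complements of opens:
  closed(X, τ) = {∅, {x47}, {x47, x48}, {x45, x47, x48}, {x46, x47, x48}, {x45, x46, x47, x48}}.
int(A) = ⋃ {U ∈ τ : U ⊆ A}. Opens contained in A: ∅, {x45}.
Taking the union of these: int(A) = {x45}.
cl(A) = ⋂ {C closed : A ⊆ C}. Closed sets containing A: {x45, x47, x48}, {x45, x46, x47, x48}.
Intersecting these: cl(A) = {x45, x47, x48}.
∂A = cl(A) ∖ int(A) = {x45, x47, x48} ∖ {x45} = {x47, x48}.


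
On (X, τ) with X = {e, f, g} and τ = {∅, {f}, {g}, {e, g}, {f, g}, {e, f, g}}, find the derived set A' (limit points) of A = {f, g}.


A' = {e}

For each x ∈ X, list the open sets U ∈ τ with x ∈ U, then check whether U ∩ (A ∖ {x}) ≠ ∅ for every such U.
  x = e: opens ∋ x are {e, g}, {e, f, g}; each meets A ∖ {e}, so x IS a limit point.
  x = f: open {f} ∋ x has {f} ∩ (A ∖ {f}) = ∅, so x is NOT a limit point.
  x = g: open {g} ∋ x has {g} ∩ (A ∖ {g}) = ∅, so x is NOT a limit point.
Collecting: A' = {e}.


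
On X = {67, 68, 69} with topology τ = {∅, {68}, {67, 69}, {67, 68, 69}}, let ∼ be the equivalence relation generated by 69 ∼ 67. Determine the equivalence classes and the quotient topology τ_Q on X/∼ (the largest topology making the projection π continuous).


X/∼ = {[67=69], [68]}; |τ_Q| = 4.

Equivalence classes: [67=69], [68].
Quotient map π: X → X/∼ sends 67 ↦ [67=69], 68 ↦ [68], 69 ↦ [67=69].
For each subset V ⊆ X/∼, compute π^{-1}(V) ⊆ X and check whether π^{-1}(V) ∈ τ. V is open in τ_Q iff π^{-1}(V) ∈ τ.
  V = {}: π^{-1}(V) = ∅ ∈ τ ✓.
  V = {[67=69]}: π^{-1}(V) = {67, 69} ∈ τ ✓.
  V = {[68]}: π^{-1}(V) = {68} ∈ τ ✓.
  V = {[67=69], [68]}: π^{-1}(V) = {67, 68, 69} ∈ τ ✓.
Open sets in the quotient: τ_Q = {{}, {[67=69]}, {[68]}, {[67=69], [68]}} (4 elements).


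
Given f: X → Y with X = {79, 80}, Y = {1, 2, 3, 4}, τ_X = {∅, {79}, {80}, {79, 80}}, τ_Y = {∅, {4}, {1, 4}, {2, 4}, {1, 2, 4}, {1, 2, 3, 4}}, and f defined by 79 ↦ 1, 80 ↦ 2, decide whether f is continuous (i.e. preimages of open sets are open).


f IS continuous.

Compute f^{-1}(U) for each U ∈ τ_Y:
  U = ∅: f^{-1}(U) = ∅ ∈ τ_X ✓.
  U = {4}: f^{-1}(U) = ∅ ∈ τ_X ✓.
  U = {1, 4}: f^{-1}(U) = {79} ∈ τ_X ✓.
  U = {2, 4}: f^{-1}(U) = {80} ∈ τ_X ✓.
  U = {1, 2, 4}: f^{-1}(U) = {79, 80} ∈ τ_X ✓.
  U = {1, 2, 3, 4}: f^{-1}(U) = {79, 80} ∈ τ_X ✓.
Every preimage lies in τ_X, so f IS continuous.


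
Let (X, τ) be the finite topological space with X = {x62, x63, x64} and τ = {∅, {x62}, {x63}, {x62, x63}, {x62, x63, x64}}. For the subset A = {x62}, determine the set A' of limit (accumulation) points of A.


A' = {x64}

For each x ∈ X, list the open sets U ∈ τ with x ∈ U, then check whether U ∩ (A ∖ {x}) ≠ ∅ for every such U.
  x = x62: open {x62} ∋ x has {x62} ∩ (A ∖ {x62}) = ∅, so x is NOT a limit point.
  x = x63: open {x63} ∋ x has {x63} ∩ (A ∖ {x63}) = ∅, so x is NOT a limit point.
  x = x64: opens ∋ x are {x62, x63, x64}; each meets A ∖ {x64}, so x IS a limit point.
Collecting: A' = {x64}.


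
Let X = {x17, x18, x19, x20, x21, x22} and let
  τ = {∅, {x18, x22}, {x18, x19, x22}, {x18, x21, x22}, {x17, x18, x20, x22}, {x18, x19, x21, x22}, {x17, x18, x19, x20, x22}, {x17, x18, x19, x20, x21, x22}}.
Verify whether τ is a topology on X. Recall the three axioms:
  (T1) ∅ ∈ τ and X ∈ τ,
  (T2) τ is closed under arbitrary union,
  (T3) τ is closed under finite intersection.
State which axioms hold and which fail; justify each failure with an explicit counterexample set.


τ is NOT a topology on X.

Axiom (T1): ∅ ∈ τ? Yes; X ∈ τ? Yes.
Axiom (T2/T3): check pairwise unions and intersections of members of τ.
Counterexample for (T2): {x18, x21, x22} ∪ {x17, x18, x20, x22} = {x17, x18, x20, x21, x22} ∉ τ. Therefore τ is NOT a topology.


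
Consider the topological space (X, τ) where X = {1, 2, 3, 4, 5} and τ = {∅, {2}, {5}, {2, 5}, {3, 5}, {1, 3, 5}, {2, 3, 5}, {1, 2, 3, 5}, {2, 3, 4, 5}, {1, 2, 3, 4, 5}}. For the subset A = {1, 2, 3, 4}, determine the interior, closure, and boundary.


int(A) = {2}, cl(A) = {1, 2, 3, 4}, ∂A = {1, 3, 4}.

Closed sets in (X, τ) are complements of opens:
  closed(X, τ) = {∅, {1}, {4}, {1, 4}, {2, 4}, {1, 2, 4}, {1, 3, 4}, {1, 2, 3, 4}, {1, 3, 4, 5}, {1, 2, 3, 4, 5}}.
int(A) = ⋃ {U ∈ τ : U ⊆ A}. Opens contained in A: ∅, {2}.
Taking the union of these: int(A) = {2}.
cl(A) = ⋂ {C closed : A ⊆ C}. Closed sets containing A: {1, 2, 3, 4}, {1, 2, 3, 4, 5}.
Intersecting these: cl(A) = {1, 2, 3, 4}.
∂A = cl(A) ∖ int(A) = {1, 2, 3, 4} ∖ {2} = {1, 3, 4}.


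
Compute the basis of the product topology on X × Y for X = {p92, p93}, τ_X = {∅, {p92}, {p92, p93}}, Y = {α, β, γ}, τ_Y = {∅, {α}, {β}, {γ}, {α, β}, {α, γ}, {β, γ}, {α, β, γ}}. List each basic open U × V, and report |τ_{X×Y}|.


Basis B = {∅ × ∅, {p92} × {α}, {p92} × {β}, {p92} × {γ}, {p92} × {α, β}, {p92} × {α, γ}, {p92, p93} × {α}, {p92} × {β, γ}, {p92, p93} × {β}, {p92, p93} × {γ}, {p92} × {α, β, γ}, {p92, p93} × {α, β}, {p92, p93} × {α, γ}, {p92, p93} × {β, γ}, {p92, p93} × {α, β, γ}}; |τ_{X×Y}| = 27.

Enumerate products U × V with U ∈ τ_X, V ∈ τ_Y (deduplicated):
  ∅ × ∅ = {} (∅)
  {p92} × {α} = {(p92,α)}
  {p92} × {β} = {(p92,β)}
  {p92} × {γ} = {(p92,γ)}
  {p92} × {α, β} = {(p92,α), (p92,β)}
  {p92} × {α, γ} = {(p92,α), (p92,γ)}
  {p92, p93} × {α} = {(p92,α), (p93,α)}
  {p92} × {β, γ} = {(p92,β), (p92,γ)}
  {p92, p93} × {β} = {(p92,β), (p93,β)}
  {p92, p93} × {γ} = {(p92,γ), (p93,γ)}
  {p92} × {α, β, γ} = {(p92,α), (p92,β), (p92,γ)}
  {p92, p93} × {α, β} = {(p92,α), (p92,β), (p93,α), (p93,β)}
  {p92, p93} × {α, γ} = {(p92,α), (p92,γ), (p93,α), (p93,γ)}
  {p92, p93} × {β, γ} = {(p92,β), (p92,γ), (p93,β), (p93,γ)}
  {p92, p93} × {α, β, γ} = {(p92,α), (p92,β), (p92,γ), (p93,α), (p93,β), (p93,γ)}
These 15 distinct sets form the basis B.
Close under arbitrary unions to get τ_{X×Y}; counting gives |τ_{X×Y}| = 27.


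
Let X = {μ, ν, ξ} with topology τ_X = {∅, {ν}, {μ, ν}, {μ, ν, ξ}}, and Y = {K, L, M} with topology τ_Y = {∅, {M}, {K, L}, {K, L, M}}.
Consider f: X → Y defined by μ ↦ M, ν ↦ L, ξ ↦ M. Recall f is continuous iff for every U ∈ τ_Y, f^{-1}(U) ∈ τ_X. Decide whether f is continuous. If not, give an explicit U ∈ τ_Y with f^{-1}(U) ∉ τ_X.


f is NOT continuous.

Compute f^{-1}(U) for each U ∈ τ_Y:
  U = ∅: f^{-1}(U) = ∅ ∈ τ_X ✓.
  U = {M}: f^{-1}(U) = {μ, ξ} ∉ τ_X ✗.
  U = {K, L}: f^{-1}(U) = {ν} ∈ τ_X ✓.
  U = {K, L, M}: f^{-1}(U) = {μ, ν, ξ} ∈ τ_X ✓.
Found U = {M} with f^{-1}(U) = {μ, ξ} not in τ_X. Therefore f is NOT continuous.


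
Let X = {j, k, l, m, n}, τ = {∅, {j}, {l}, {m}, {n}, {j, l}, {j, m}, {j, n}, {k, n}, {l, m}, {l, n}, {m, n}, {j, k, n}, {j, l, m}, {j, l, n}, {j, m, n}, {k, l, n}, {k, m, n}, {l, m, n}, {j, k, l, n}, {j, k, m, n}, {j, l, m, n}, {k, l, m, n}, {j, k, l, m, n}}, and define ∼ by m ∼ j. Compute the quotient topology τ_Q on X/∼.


X/∼ = {[j=m], [k], [l], [n]}; |τ_Q| = 12.

Equivalence classes: [j=m], [k], [l], [n].
Quotient map π: X → X/∼ sends j ↦ [j=m], k ↦ [k], l ↦ [l], m ↦ [j=m], n ↦ [n].
For each subset V ⊆ X/∼, compute π^{-1}(V) ⊆ X and check whether π^{-1}(V) ∈ τ. V is open in τ_Q iff π^{-1}(V) ∈ τ.
  V = {}: π^{-1}(V) = ∅ ∈ τ ✓.
  V = {[j=m]}: π^{-1}(V) = {j, m} ∈ τ ✓.
  V = {[k]}: π^{-1}(V) = {k} ∉ τ ✗.
  V = {[j=m], [k]}: π^{-1}(V) = {j, k, m} ∉ τ ✗.
  V = {[l]}: π^{-1}(V) = {l} ∈ τ ✓.
  V = {[j=m], [l]}: π^{-1}(V) = {j, l, m} ∈ τ ✓.
  V = {[k], [l]}: π^{-1}(V) = {k, l} ∉ τ ✗.
  V = {[j=m], [k], [l]}: π^{-1}(V) = {j, k, l, m} ∉ τ ✗.
  V = {[n]}: π^{-1}(V) = {n} ∈ τ ✓.
  V = {[j=m], [n]}: π^{-1}(V) = {j, m, n} ∈ τ ✓.
  V = {[k], [n]}: π^{-1}(V) = {k, n} ∈ τ ✓.
  V = {[j=m], [k], [n]}: π^{-1}(V) = {j, k, m, n} ∈ τ ✓.
  V = {[l], [n]}: π^{-1}(V) = {l, n} ∈ τ ✓.
  V = {[j=m], [l], [n]}: π^{-1}(V) = {j, l, m, n} ∈ τ ✓.
  V = {[k], [l], [n]}: π^{-1}(V) = {k, l, n} ∈ τ ✓.
  V = {[j=m], [k], [l], [n]}: π^{-1}(V) = {j, k, l, m, n} ∈ τ ✓.
Open sets in the quotient: τ_Q = {{}, {[j=m]}, {[l]}, {[j=m], [l]}, {[n]}, {[j=m], [n]}, {[k], [n]}, {[j=m], [k], [n]}, {[l], [n]}, {[j=m], [l], [n]}, {[k], [l], [n]}, {[j=m], [k], [l], [n]}} (12 elements).


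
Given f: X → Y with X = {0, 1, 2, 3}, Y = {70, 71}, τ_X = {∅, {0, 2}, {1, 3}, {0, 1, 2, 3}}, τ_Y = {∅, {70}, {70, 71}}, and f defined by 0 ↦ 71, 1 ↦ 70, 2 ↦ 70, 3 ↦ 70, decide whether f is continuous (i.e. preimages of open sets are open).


f is NOT continuous.

Compute f^{-1}(U) for each U ∈ τ_Y:
  U = ∅: f^{-1}(U) = ∅ ∈ τ_X ✓.
  U = {70}: f^{-1}(U) = {1, 2, 3} ∉ τ_X ✗.
  U = {70, 71}: f^{-1}(U) = {0, 1, 2, 3} ∈ τ_X ✓.
Found U = {70} with f^{-1}(U) = {1, 2, 3} not in τ_X. Therefore f is NOT continuous.


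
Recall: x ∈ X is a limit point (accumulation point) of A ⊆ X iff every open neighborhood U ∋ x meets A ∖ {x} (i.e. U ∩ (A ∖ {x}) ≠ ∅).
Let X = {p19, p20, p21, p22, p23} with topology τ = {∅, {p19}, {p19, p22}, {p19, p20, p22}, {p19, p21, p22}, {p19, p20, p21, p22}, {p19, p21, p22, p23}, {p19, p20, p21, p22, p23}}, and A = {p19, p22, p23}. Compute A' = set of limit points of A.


A' = {p20, p21, p22, p23}

For each x ∈ X, list the open sets U ∈ τ with x ∈ U, then check whether U ∩ (A ∖ {x}) ≠ ∅ for every such U.
  x = p19: open {p19} ∋ x has {p19} ∩ (A ∖ {p19}) = ∅, so x is NOT a limit point.
  x = p20: opens ∋ x are {p19, p20, p22}, {p19, p20, p21, p22}, {p19, p20, p21, p22, p23}; each meets A ∖ {p20}, so x IS a limit point.
  x = p21: opens ∋ x are {p19, p21, p22}, {p19, p20, p21, p22}, {p19, p21, p22, p23}, {p19, p20, p21, p22, p23}; each meets A ∖ {p21}, so x IS a limit point.
  x = p22: opens ∋ x are {p19, p22}, {p19, p20, p22}, {p19, p21, p22}, {p19, p20, p21, p22}, {p19, p21, p22, p23}, {p19, p20, p21, p22, p23}; each meets A ∖ {p22}, so x IS a limit point.
  x = p23: opens ∋ x are {p19, p21, p22, p23}, {p19, p20, p21, p22, p23}; each meets A ∖ {p23}, so x IS a limit point.
Collecting: A' = {p20, p21, p22, p23}.


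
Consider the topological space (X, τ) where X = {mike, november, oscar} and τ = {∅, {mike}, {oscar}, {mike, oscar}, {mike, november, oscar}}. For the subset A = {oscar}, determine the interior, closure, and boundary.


int(A) = {oscar}, cl(A) = {november, oscar}, ∂A = {november}.

Closed sets in (X, τ) are complements of opens:
  closed(X, τ) = {∅, {november}, {mike, november}, {november, oscar}, {mike, november, oscar}}.
int(A) = ⋃ {U ∈ τ : U ⊆ A}. Opens contained in A: ∅, {oscar}.
Taking the union of these: int(A) = {oscar}.
cl(A) = ⋂ {C closed : A ⊆ C}. Closed sets containing A: {november, oscar}, {mike, november, oscar}.
Intersecting these: cl(A) = {november, oscar}.
∂A = cl(A) ∖ int(A) = {november, oscar} ∖ {oscar} = {november}.


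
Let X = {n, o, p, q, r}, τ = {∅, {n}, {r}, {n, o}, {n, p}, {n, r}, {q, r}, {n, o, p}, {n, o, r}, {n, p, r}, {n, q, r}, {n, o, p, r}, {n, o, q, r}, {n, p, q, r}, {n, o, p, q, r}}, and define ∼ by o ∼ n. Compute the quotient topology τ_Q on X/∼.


X/∼ = {[n=o], [p], [q], [r]}; |τ_Q| = 9.

Equivalence classes: [n=o], [p], [q], [r].
Quotient map π: X → X/∼ sends n ↦ [n=o], o ↦ [n=o], p ↦ [p], q ↦ [q], r ↦ [r].
For each subset V ⊆ X/∼, compute π^{-1}(V) ⊆ X and check whether π^{-1}(V) ∈ τ. V is open in τ_Q iff π^{-1}(V) ∈ τ.
  V = {}: π^{-1}(V) = ∅ ∈ τ ✓.
  V = {[n=o]}: π^{-1}(V) = {n, o} ∈ τ ✓.
  V = {[p]}: π^{-1}(V) = {p} ∉ τ ✗.
  V = {[n=o], [p]}: π^{-1}(V) = {n, o, p} ∈ τ ✓.
  V = {[q]}: π^{-1}(V) = {q} ∉ τ ✗.
  V = {[n=o], [q]}: π^{-1}(V) = {n, o, q} ∉ τ ✗.
  V = {[p], [q]}: π^{-1}(V) = {p, q} ∉ τ ✗.
  V = {[n=o], [p], [q]}: π^{-1}(V) = {n, o, p, q} ∉ τ ✗.
  V = {[r]}: π^{-1}(V) = {r} ∈ τ ✓.
  V = {[n=o], [r]}: π^{-1}(V) = {n, o, r} ∈ τ ✓.
  V = {[p], [r]}: π^{-1}(V) = {p, r} ∉ τ ✗.
  V = {[n=o], [p], [r]}: π^{-1}(V) = {n, o, p, r} ∈ τ ✓.
  V = {[q], [r]}: π^{-1}(V) = {q, r} ∈ τ ✓.
  V = {[n=o], [q], [r]}: π^{-1}(V) = {n, o, q, r} ∈ τ ✓.
  V = {[p], [q], [r]}: π^{-1}(V) = {p, q, r} ∉ τ ✗.
  V = {[n=o], [p], [q], [r]}: π^{-1}(V) = {n, o, p, q, r} ∈ τ ✓.
Open sets in the quotient: τ_Q = {{}, {[n=o]}, {[n=o], [p]}, {[r]}, {[n=o], [r]}, {[n=o], [p], [r]}, {[q], [r]}, {[n=o], [q], [r]}, {[n=o], [p], [q], [r]}} (9 elements).


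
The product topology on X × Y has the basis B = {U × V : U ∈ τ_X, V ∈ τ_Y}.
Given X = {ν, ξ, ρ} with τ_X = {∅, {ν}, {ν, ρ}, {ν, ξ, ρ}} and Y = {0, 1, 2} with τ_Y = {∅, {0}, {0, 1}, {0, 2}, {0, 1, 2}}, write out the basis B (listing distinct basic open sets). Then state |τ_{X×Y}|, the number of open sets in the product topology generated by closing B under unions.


Basis B = {∅ × ∅, {ν} × {0}, {ν} × {0, 1}, {ν} × {0, 2}, {ν, ρ} × {0}, {ν} × {0, 1, 2}, {ν, ξ, ρ} × {0}, {ν, ρ} × {0, 1}, {ν, ρ} × {0, 2}, {ν, ρ} × {0, 1, 2}, {ν, ξ, ρ} × {0, 1}, {ν, ξ, ρ} × {0, 2}, {ν, ξ, ρ} × {0, 1, 2}}; |τ_{X×Y}| = 30.

Enumerate products U × V with U ∈ τ_X, V ∈ τ_Y (deduplicated):
  ∅ × ∅ = {} (∅)
  {ν} × {0} = {(ν,0)}
  {ν} × {0, 1} = {(ν,0), (ν,1)}
  {ν} × {0, 2} = {(ν,0), (ν,2)}
  {ν, ρ} × {0} = {(ν,0), (ρ,0)}
  {ν} × {0, 1, 2} = {(ν,0), (ν,1), (ν,2)}
  {ν, ξ, ρ} × {0} = {(ν,0), (ξ,0), (ρ,0)}
  {ν, ρ} × {0, 1} = {(ν,0), (ν,1), (ρ,0), (ρ,1)}
  {ν, ρ} × {0, 2} = {(ν,0), (ν,2), (ρ,0), (ρ,2)}
  {ν, ρ} × {0, 1, 2} = {(ν,0), (ν,1), (ν,2), (ρ,0), (ρ,1), (ρ,2)}
  {ν, ξ, ρ} × {0, 1} = {(ν,0), (ν,1), (ξ,0), (ξ,1), (ρ,0), (ρ,1)}
  {ν, ξ, ρ} × {0, 2} = {(ν,0), (ν,2), (ξ,0), (ξ,2), (ρ,0), (ρ,2)}
  {ν, ξ, ρ} × {0, 1, 2} = {(ν,0), (ν,1), (ν,2), (ξ,0), (ξ,1), (ξ,2), (ρ,0), (ρ,1), (ρ,2)}
These 13 distinct sets form the basis B.
Close under arbitrary unions to get τ_{X×Y}; counting gives |τ_{X×Y}| = 30.


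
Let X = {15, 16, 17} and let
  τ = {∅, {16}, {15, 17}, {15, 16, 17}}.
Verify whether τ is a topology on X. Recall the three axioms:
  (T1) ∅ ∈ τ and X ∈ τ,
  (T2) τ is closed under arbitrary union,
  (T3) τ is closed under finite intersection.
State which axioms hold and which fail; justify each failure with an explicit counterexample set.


τ IS a topology on X.

Axiom (T1): ∅ ∈ τ? Yes; X ∈ τ? Yes.
Axiom (T2/T3): check pairwise unions and intersections of members of τ.
All pairwise intersections and unions checked — each lies in τ. Therefore τ satisfies (T1), (T2), (T3): it IS a topology on X.


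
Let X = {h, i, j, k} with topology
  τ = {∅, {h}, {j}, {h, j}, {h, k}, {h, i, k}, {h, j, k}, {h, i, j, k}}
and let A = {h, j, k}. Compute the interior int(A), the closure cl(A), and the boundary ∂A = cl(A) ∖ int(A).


int(A) = {h, j, k}, cl(A) = {h, i, j, k}, ∂A = {i}.

Closed sets in (X, τ) are complements of opens:
  closed(X, τ) = {∅, {i}, {j}, {i, j}, {i, k}, {h, i, k}, {i, j, k}, {h, i, j, k}}.
int(A) = ⋃ {U ∈ τ : U ⊆ A}. Opens contained in A: ∅, {h}, {j}, {h, j}, {h, k}, {h, j, k}.
Taking the union of these: int(A) = {h, j, k}.
cl(A) = ⋂ {C closed : A ⊆ C}. Closed sets containing A: {h, i, j, k}.
Intersecting these: cl(A) = {h, i, j, k}.
∂A = cl(A) ∖ int(A) = {h, i, j, k} ∖ {h, j, k} = {i}.


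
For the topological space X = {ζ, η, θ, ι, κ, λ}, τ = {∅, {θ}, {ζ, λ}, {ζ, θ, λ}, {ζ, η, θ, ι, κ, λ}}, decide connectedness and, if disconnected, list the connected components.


(X, τ) is connected.

Find clopen sets (U ∈ τ with X ∖ U ∈ τ):
  U = ∅, X ∖ U = {ζ, η, θ, ι, κ, λ} — both open, so U is clopen.
  U = {ζ, η, θ, ι, κ, λ}, X ∖ U = ∅ — both open, so U is clopen.
Only trivial clopens (∅ and X) exist, so (X, τ) is connected.
Compute connected components by grouping points that agree on all clopens:
  component: {ζ, η, θ, ι, κ, λ}


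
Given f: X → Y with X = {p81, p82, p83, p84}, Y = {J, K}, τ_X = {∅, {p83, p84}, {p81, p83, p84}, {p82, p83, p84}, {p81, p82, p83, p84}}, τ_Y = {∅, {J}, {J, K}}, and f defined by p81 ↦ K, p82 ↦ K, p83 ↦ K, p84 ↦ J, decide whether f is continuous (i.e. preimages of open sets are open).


f is NOT continuous.

Compute f^{-1}(U) for each U ∈ τ_Y:
  U = ∅: f^{-1}(U) = ∅ ∈ τ_X ✓.
  U = {J}: f^{-1}(U) = {p84} ∉ τ_X ✗.
  U = {J, K}: f^{-1}(U) = {p81, p82, p83, p84} ∈ τ_X ✓.
Found U = {J} with f^{-1}(U) = {p84} not in τ_X. Therefore f is NOT continuous.


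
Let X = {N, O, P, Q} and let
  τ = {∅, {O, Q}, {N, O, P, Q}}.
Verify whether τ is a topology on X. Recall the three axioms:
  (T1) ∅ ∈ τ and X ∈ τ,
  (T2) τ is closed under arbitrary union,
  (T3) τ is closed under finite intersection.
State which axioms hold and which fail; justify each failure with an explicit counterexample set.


τ IS a topology on X.

Axiom (T1): ∅ ∈ τ? Yes; X ∈ τ? Yes.
Axiom (T2/T3): check pairwise unions and intersections of members of τ.
All pairwise intersections and unions checked — each lies in τ. Therefore τ satisfies (T1), (T2), (T3): it IS a topology on X.


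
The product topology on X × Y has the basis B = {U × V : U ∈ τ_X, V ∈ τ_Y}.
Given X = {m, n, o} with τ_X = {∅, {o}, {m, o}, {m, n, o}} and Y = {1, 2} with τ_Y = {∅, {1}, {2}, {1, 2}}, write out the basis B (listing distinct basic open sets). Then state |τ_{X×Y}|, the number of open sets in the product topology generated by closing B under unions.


Basis B = {∅ × ∅, {o} × {1}, {o} × {2}, {m, o} × {1}, {m, o} × {2}, {o} × {1, 2}, {m, n, o} × {1}, {m, n, o} × {2}, {m, o} × {1, 2}, {m, n, o} × {1, 2}}; |τ_{X×Y}| = 16.

Enumerate products U × V with U ∈ τ_X, V ∈ τ_Y (deduplicated):
  ∅ × ∅ = {} (∅)
  {o} × {1} = {(o,1)}
  {o} × {2} = {(o,2)}
  {m, o} × {1} = {(m,1), (o,1)}
  {m, o} × {2} = {(m,2), (o,2)}
  {o} × {1, 2} = {(o,1), (o,2)}
  {m, n, o} × {1} = {(m,1), (n,1), (o,1)}
  {m, n, o} × {2} = {(m,2), (n,2), (o,2)}
  {m, o} × {1, 2} = {(m,1), (m,2), (o,1), (o,2)}
  {m, n, o} × {1, 2} = {(m,1), (m,2), (n,1), (n,2), (o,1), (o,2)}
These 10 distinct sets form the basis B.
Close under arbitrary unions to get τ_{X×Y}; counting gives |τ_{X×Y}| = 16.


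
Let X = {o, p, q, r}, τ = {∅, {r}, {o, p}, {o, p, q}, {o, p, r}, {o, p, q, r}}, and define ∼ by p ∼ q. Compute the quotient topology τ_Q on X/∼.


X/∼ = {[o], [p=q], [r]}; |τ_Q| = 4.

Equivalence classes: [o], [p=q], [r].
Quotient map π: X → X/∼ sends o ↦ [o], p ↦ [p=q], q ↦ [p=q], r ↦ [r].
For each subset V ⊆ X/∼, compute π^{-1}(V) ⊆ X and check whether π^{-1}(V) ∈ τ. V is open in τ_Q iff π^{-1}(V) ∈ τ.
  V = {}: π^{-1}(V) = ∅ ∈ τ ✓.
  V = {[o]}: π^{-1}(V) = {o} ∉ τ ✗.
  V = {[p=q]}: π^{-1}(V) = {p, q} ∉ τ ✗.
  V = {[o], [p=q]}: π^{-1}(V) = {o, p, q} ∈ τ ✓.
  V = {[r]}: π^{-1}(V) = {r} ∈ τ ✓.
  V = {[o], [r]}: π^{-1}(V) = {o, r} ∉ τ ✗.
  V = {[p=q], [r]}: π^{-1}(V) = {p, q, r} ∉ τ ✗.
  V = {[o], [p=q], [r]}: π^{-1}(V) = {o, p, q, r} ∈ τ ✓.
Open sets in the quotient: τ_Q = {{}, {[o], [p=q]}, {[r]}, {[o], [p=q], [r]}} (4 elements).


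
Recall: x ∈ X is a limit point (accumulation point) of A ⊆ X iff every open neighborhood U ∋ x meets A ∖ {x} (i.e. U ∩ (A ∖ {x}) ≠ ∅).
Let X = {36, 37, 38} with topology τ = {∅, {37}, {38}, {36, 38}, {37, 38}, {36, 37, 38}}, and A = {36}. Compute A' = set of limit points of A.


A' = ∅

For each x ∈ X, list the open sets U ∈ τ with x ∈ U, then check whether U ∩ (A ∖ {x}) ≠ ∅ for every such U.
  x = 36: open {36, 38} ∋ x has {36, 38} ∩ (A ∖ {36}) = ∅, so x is NOT a limit point.
  x = 37: open {37} ∋ x has {37} ∩ (A ∖ {37}) = ∅, so x is NOT a limit point.
  x = 38: open {38} ∋ x has {38} ∩ (A ∖ {38}) = ∅, so x is NOT a limit point.
Collecting: A' = ∅.


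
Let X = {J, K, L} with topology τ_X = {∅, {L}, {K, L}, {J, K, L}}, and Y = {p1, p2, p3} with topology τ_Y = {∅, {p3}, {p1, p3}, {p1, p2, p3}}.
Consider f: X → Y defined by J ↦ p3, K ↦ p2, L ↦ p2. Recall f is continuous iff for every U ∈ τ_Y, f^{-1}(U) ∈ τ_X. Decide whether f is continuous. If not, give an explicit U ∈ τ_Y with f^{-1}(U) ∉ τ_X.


f is NOT continuous.

Compute f^{-1}(U) for each U ∈ τ_Y:
  U = ∅: f^{-1}(U) = ∅ ∈ τ_X ✓.
  U = {p3}: f^{-1}(U) = {J} ∉ τ_X ✗.
  U = {p1, p3}: f^{-1}(U) = {J} ∉ τ_X ✗.
  U = {p1, p2, p3}: f^{-1}(U) = {J, K, L} ∈ τ_X ✓.
Found U = {p3} with f^{-1}(U) = {J} not in τ_X. Therefore f is NOT continuous.


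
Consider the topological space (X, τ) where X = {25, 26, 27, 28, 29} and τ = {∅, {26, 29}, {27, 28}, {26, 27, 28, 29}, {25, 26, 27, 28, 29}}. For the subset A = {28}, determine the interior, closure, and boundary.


int(A) = ∅, cl(A) = {25, 27, 28}, ∂A = {25, 27, 28}.

Closed sets in (X, τ) are complements of opens:
  closed(X, τ) = {∅, {25}, {25, 26, 29}, {25, 27, 28}, {25, 26, 27, 28, 29}}.
int(A) = ⋃ {U ∈ τ : U ⊆ A}. Opens contained in A: ∅.
Taking the union of these: int(A) = ∅.
cl(A) = ⋂ {C closed : A ⊆ C}. Closed sets containing A: {25, 27, 28}, {25, 26, 27, 28, 29}.
Intersecting these: cl(A) = {25, 27, 28}.
∂A = cl(A) ∖ int(A) = {25, 27, 28} ∖ ∅ = {25, 27, 28}.


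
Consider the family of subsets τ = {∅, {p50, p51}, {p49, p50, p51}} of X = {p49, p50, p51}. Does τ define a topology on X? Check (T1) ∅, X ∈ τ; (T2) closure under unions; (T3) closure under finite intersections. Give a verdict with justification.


τ IS a topology on X.

Axiom (T1): ∅ ∈ τ? Yes; X ∈ τ? Yes.
Axiom (T2/T3): check pairwise unions and intersections of members of τ.
All pairwise intersections and unions checked — each lies in τ. Therefore τ satisfies (T1), (T2), (T3): it IS a topology on X.


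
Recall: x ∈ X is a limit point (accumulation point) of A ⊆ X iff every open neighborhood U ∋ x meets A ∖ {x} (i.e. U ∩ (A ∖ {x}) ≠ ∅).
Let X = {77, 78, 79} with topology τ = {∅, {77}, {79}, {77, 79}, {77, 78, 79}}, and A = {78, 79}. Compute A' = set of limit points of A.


A' = {78}

For each x ∈ X, list the open sets U ∈ τ with x ∈ U, then check whether U ∩ (A ∖ {x}) ≠ ∅ for every such U.
  x = 77: open {77} ∋ x has {77} ∩ (A ∖ {77}) = ∅, so x is NOT a limit point.
  x = 78: opens ∋ x are {77, 78, 79}; each meets A ∖ {78}, so x IS a limit point.
  x = 79: open {79} ∋ x has {79} ∩ (A ∖ {79}) = ∅, so x is NOT a limit point.
Collecting: A' = {78}.


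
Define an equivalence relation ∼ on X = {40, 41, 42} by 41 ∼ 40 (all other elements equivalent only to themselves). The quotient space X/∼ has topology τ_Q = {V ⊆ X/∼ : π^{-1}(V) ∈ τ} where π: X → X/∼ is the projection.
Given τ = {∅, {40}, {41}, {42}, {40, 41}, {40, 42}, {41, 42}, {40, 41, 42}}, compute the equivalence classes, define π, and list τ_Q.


X/∼ = {[40=41], [42]}; |τ_Q| = 4.

Equivalence classes: [40=41], [42].
Quotient map π: X → X/∼ sends 40 ↦ [40=41], 41 ↦ [40=41], 42 ↦ [42].
For each subset V ⊆ X/∼, compute π^{-1}(V) ⊆ X and check whether π^{-1}(V) ∈ τ. V is open in τ_Q iff π^{-1}(V) ∈ τ.
  V = {}: π^{-1}(V) = ∅ ∈ τ ✓.
  V = {[40=41]}: π^{-1}(V) = {40, 41} ∈ τ ✓.
  V = {[42]}: π^{-1}(V) = {42} ∈ τ ✓.
  V = {[40=41], [42]}: π^{-1}(V) = {40, 41, 42} ∈ τ ✓.
Open sets in the quotient: τ_Q = {{}, {[40=41]}, {[42]}, {[40=41], [42]}} (4 elements).


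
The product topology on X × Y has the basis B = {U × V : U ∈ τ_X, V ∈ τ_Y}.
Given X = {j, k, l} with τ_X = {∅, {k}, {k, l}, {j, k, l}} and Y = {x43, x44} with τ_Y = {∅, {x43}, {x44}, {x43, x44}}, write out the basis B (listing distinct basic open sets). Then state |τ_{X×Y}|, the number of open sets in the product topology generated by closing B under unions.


Basis B = {∅ × ∅, {k} × {x43}, {k} × {x44}, {k} × {x43, x44}, {k, l} × {x43}, {k, l} × {x44}, {j, k, l} × {x43}, {j, k, l} × {x44}, {k, l} × {x43, x44}, {j, k, l} × {x43, x44}}; |τ_{X×Y}| = 16.

Enumerate products U × V with U ∈ τ_X, V ∈ τ_Y (deduplicated):
  ∅ × ∅ = {} (∅)
  {k} × {x43} = {(k,x43)}
  {k} × {x44} = {(k,x44)}
  {k} × {x43, x44} = {(k,x43), (k,x44)}
  {k, l} × {x43} = {(k,x43), (l,x43)}
  {k, l} × {x44} = {(k,x44), (l,x44)}
  {j, k, l} × {x43} = {(j,x43), (k,x43), (l,x43)}
  {j, k, l} × {x44} = {(j,x44), (k,x44), (l,x44)}
  {k, l} × {x43, x44} = {(k,x43), (k,x44), (l,x43), (l,x44)}
  {j, k, l} × {x43, x44} = {(j,x43), (j,x44), (k,x43), (k,x44), (l,x43), (l,x44)}
These 10 distinct sets form the basis B.
Close under arbitrary unions to get τ_{X×Y}; counting gives |τ_{X×Y}| = 16.


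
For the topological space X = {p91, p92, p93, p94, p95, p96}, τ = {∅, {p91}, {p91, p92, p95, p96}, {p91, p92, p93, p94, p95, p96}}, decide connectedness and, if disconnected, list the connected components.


(X, τ) is connected.

Find clopen sets (U ∈ τ with X ∖ U ∈ τ):
  U = ∅, X ∖ U = {p91, p92, p93, p94, p95, p96} — both open, so U is clopen.
  U = {p91, p92, p93, p94, p95, p96}, X ∖ U = ∅ — both open, so U is clopen.
Only trivial clopens (∅ and X) exist, so (X, τ) is connected.
Compute connected components by grouping points that agree on all clopens:
  component: {p91, p92, p93, p94, p95, p96}


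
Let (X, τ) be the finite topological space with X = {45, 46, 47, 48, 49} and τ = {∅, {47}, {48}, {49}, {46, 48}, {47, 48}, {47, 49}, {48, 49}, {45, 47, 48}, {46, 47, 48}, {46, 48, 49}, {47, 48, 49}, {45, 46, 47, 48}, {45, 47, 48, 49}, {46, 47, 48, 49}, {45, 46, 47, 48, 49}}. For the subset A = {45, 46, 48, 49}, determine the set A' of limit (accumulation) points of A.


A' = {45, 46}

For each x ∈ X, list the open sets U ∈ τ with x ∈ U, then check whether U ∩ (A ∖ {x}) ≠ ∅ for every such U.
  x = 45: opens ∋ x are {45, 47, 48}, {45, 46, 47, 48}, {45, 47, 48, 49}, {45, 46, 47, 48, 49}; each meets A ∖ {45}, so x IS a limit point.
  x = 46: opens ∋ x are {46, 48}, {46, 47, 48}, {46, 48, 49}, {45, 46, 47, 48}, {46, 47, 48, 49}, {45, 46, 47, 48, 49}; each meets A ∖ {46}, so x IS a limit point.
  x = 47: open {47} ∋ x has {47} ∩ (A ∖ {47}) = ∅, so x is NOT a limit point.
  x = 48: open {48} ∋ x has {48} ∩ (A ∖ {48}) = ∅, so x is NOT a limit point.
  x = 49: open {49} ∋ x has {49} ∩ (A ∖ {49}) = ∅, so x is NOT a limit point.
Collecting: A' = {45, 46}.


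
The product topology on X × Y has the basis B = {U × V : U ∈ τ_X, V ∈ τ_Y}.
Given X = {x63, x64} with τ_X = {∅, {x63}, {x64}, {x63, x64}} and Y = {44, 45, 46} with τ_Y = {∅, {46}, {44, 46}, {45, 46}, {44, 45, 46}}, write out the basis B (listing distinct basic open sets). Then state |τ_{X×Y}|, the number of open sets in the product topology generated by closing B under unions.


Basis B = {∅ × ∅, {x63} × {46}, {x64} × {46}, {x63} × {44, 46}, {x63} × {45, 46}, {x63, x64} × {46}, {x64} × {44, 46}, {x64} × {45, 46}, {x63} × {44, 45, 46}, {x64} × {44, 45, 46}, {x63, x64} × {44, 46}, {x63, x64} × {45, 46}, {x63, x64} × {44, 45, 46}}; |τ_{X×Y}| = 25.

Enumerate products U × V with U ∈ τ_X, V ∈ τ_Y (deduplicated):
  ∅ × ∅ = {} (∅)
  {x63} × {46} = {(x63,46)}
  {x64} × {46} = {(x64,46)}
  {x63} × {44, 46} = {(x63,44), (x63,46)}
  {x63} × {45, 46} = {(x63,45), (x63,46)}
  {x63, x64} × {46} = {(x63,46), (x64,46)}
  {x64} × {44, 46} = {(x64,44), (x64,46)}
  {x64} × {45, 46} = {(x64,45), (x64,46)}
  {x63} × {44, 45, 46} = {(x63,44), (x63,45), (x63,46)}
  {x64} × {44, 45, 46} = {(x64,44), (x64,45), (x64,46)}
  {x63, x64} × {44, 46} = {(x63,44), (x63,46), (x64,44), (x64,46)}
  {x63, x64} × {45, 46} = {(x63,45), (x63,46), (x64,45), (x64,46)}
  {x63, x64} × {44, 45, 46} = {(x63,44), (x63,45), (x63,46), (x64,44), (x64,45), (x64,46)}
These 13 distinct sets form the basis B.
Close under arbitrary unions to get τ_{X×Y}; counting gives |τ_{X×Y}| = 25.
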